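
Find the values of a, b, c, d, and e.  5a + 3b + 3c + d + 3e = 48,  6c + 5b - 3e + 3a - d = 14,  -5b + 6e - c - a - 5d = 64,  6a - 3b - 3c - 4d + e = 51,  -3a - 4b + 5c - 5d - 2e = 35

a = 6, b = -5, c = 6, d = -3, e = 6

Row-reduce the augmented matrix:
R1 ← R1 / (5).
R2 ← R2 − 3·R1.
R3 ← R3 + 1·R1.
R4 ← R4 − 6·R1.
R5 ← R5 + 3·R1.
R2 ← R2 / (16/5).
R1 ← R1 − 3/5·R2.
R3 ← R3 + 22/5·R2.
R4 ← R4 + 33/5·R2.
R5 ← R5 + 11/5·R2.
R3 ← R3 / (43/8).
R1 ← R1 + 3/16·R3.
R2 ← R2 − 21/16·R3.
R4 ← R4 − 33/16·R3.
R5 ← R5 − 155/16·R3.
R4 ← R4 / (-250/43).
R1 ← R1 − 11/43·R4.
R2 ← R2 − 52/43·R4.
R3 ← R3 + 56/43·R4.
R5 ← R5 − 306/43·R4.
R5 ← R5 / (-94/5).
R1 ← R1 − 19/20·R5.
R2 ← R2 + 41/10·R5.
R3 ← R3 − 14/5·R5.
R4 ← R4 − 43/20·R5.
Reading off the reduced rows gives a = 6, b = -5, c = 6, d = -3, e = 6.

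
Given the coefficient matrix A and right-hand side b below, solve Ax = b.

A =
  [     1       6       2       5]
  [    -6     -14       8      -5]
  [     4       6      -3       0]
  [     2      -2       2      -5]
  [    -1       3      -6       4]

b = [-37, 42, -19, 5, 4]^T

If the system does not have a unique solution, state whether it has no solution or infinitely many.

Row-reduce:
R2 ← R2 + 6·R1.
R3 ← R3 − 4·R1.
R4 ← R4 − 2·R1.
R5 ← R5 + 1·R1.
R2 ← R2 / (22).
R1 ← R1 − 6·R2.
R3 ← R3 + 18·R2.
R4 ← R4 + 14·R2.
R5 ← R5 − 9·R2.
R3 ← R3 / (59/11).
R1 ← R1 + 38/11·R3.
R2 ← R2 − 10/11·R3.
R4 ← R4 − 118/11·R3.
R5 ← R5 + 134/11·R3.
Swap R4 and R5.
R4 ← R4 / (-23/118).
R1 ← R1 + 90/59·R4.
R2 ← R2 − 125/118·R4.
R3 ← R3 − 5/59·R4.
Row 5 reduces to 0 = 1, a contradiction. The system is inconsistent.

no solution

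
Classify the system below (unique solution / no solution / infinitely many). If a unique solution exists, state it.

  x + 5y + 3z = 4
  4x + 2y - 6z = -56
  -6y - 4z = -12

x = -4, y = -2, z = 6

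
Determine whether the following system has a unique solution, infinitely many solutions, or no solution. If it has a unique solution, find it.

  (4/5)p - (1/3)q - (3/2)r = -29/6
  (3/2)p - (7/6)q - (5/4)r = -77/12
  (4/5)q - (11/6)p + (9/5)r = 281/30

p = -5, q = -2, r = 1

Row-reduce the augmented matrix:
R1 ← R1 / (4/5).
R2 ← R2 − 3/2·R1.
R3 ← R3 + 11/6·R1.
R2 ← R2 / (-13/24).
R1 ← R1 + 5/12·R2.
R3 ← R3 − 13/360·R2.
R3 ← R3 / (-23/15).
R1 ← R1 + 40/13·R3.
R2 ← R2 + 75/26·R3.
Reading off the reduced rows gives p = -5, q = -2, r = 1.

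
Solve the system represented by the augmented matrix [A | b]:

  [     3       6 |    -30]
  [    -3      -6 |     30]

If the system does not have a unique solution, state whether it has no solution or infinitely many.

Row-reduce:
R1 ← R1 / (3).
R2 ← R2 + 3·R1.
Rank is 1 with 2 unknowns, leaving x_2 free.

infinitely many solutions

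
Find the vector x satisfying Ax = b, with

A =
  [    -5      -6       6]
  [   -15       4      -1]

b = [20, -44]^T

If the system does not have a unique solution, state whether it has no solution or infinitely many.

Row-reduce:
R1 ← R1 / (-5).
R2 ← R2 + 15·R1.
R2 ← R2 / (22).
R1 ← R1 − 6/5·R2.
Rank is 2 with 3 unknowns, leaving x_3 free.

infinitely many solutions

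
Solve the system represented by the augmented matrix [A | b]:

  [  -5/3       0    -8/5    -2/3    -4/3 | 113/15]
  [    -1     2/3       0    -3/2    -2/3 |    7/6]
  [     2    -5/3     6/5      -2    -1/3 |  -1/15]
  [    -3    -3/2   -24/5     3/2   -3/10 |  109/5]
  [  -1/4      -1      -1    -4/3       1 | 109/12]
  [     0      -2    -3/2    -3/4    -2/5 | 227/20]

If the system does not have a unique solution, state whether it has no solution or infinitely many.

no solution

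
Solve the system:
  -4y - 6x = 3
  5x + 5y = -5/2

x = -1/2, y = 0

Row-reduce the augmented matrix:
R1 ← R1 / (-6).
R2 ← R2 − 5·R1.
R2 ← R2 / (5/3).
R1 ← R1 − 2/3·R2.
Reading off the reduced rows gives x = -1/2, y = 0.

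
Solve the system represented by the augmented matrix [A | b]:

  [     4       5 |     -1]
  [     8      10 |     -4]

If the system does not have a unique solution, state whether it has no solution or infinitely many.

no solution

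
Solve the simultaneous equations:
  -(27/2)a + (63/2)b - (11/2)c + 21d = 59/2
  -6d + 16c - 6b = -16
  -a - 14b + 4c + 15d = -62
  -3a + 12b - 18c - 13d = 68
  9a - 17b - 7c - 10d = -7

Row-reduce:
R1 ← R1 / (-27/2).
R3 ← R3 + 1·R1.
R4 ← R4 + 3·R1.
R5 ← R5 − 9·R1.
R2 ← R2 / (-6).
R1 ← R1 + 7/3·R2.
R3 ← R3 + 49/3·R2.
R4 ← R4 − 5·R2.
R5 ← R5 − 4·R2.
R3 ← R3 / (-1057/27).
R1 ← R1 + 157/27·R3.
R2 ← R2 + 8/3·R3.
R4 ← R4 + 31/9·R3.
R4 ← R4 / (-26728/1057).
R1 ← R1 + 3853/1057·R4.
R2 ← R2 + 1087/1057·R4.
R3 ← R3 + 804/1057·R4.
Row 5 reduces to 0 = 2, a contradiction. The system is inconsistent.

no solution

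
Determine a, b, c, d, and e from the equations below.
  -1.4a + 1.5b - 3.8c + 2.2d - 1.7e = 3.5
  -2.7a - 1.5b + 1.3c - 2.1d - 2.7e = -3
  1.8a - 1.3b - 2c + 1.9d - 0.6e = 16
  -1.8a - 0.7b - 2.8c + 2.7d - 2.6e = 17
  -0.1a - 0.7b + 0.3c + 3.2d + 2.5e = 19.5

a = 0, b = -5, c = 0, d = 5, e = 0

Row-reduce the augmented matrix:
R1 ← R1 / (-7/5).
R2 ← R2 + 27/10·R1.
R3 ← R3 − 9/5·R1.
R4 ← R4 + 9/5·R1.
R5 ← R5 + 1/10·R1.
R2 ← R2 / (-123/28).
R1 ← R1 + 15/14·R2.
R3 ← R3 − 22/35·R2.
R4 ← R4 + 92/35·R2.
R5 ← R5 + 113/140·R2.
R3 ← R3 / (-17377/3075).
R1 ← R1 − 25/41·R3.
R2 ← R2 + 1208/615·R3.
R4 ← R4 + 9463/3075·R3.
R5 ← R5 + 3118/3075·R3.
R4 ← R4 / (137803/86885).
R1 ← R1 − 13481/34754·R4.
R2 ← R2 − 2012/17377·R4.
R3 ← R3 + 23499/34754·R4.
R5 ← R5 − 612137/173770·R4.
R5 ← R5 / (978368/689015).
R1 ← R1 − 167437/275606·R5.
R2 ← R2 − 104159/137803·R5.
R3 ← R3 − 215415/275606·R5.
R4 ← R4 − 61814/137803·R5.
Reading off the reduced rows gives a = 0, b = -5, c = 0, d = 5, e = 0.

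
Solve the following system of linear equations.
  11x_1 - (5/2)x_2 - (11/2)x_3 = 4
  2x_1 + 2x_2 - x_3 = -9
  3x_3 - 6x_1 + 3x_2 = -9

Row-reduce:
R1 ← R1 / (11).
R2 ← R2 − 2·R1.
R3 ← R3 + 6·R1.
R2 ← R2 / (27/11).
R1 ← R1 + 5/22·R2.
R3 ← R3 − 18/11·R2.
Row 3 reduces to 0 = -1/3, a contradiction. The system is inconsistent.

no solution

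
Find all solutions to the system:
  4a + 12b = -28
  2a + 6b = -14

Row-reduce:
R1 ← R1 / (4).
R2 ← R2 − 2·R1.
Rank is 1 with 2 unknowns, leaving b free.

infinitely many solutions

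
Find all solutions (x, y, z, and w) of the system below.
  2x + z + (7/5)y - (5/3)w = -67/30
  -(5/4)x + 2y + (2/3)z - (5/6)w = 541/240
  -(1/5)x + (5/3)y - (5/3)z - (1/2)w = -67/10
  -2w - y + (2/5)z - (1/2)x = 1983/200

x = -11/4, y = -5/2, z = 13/5, w = -5/2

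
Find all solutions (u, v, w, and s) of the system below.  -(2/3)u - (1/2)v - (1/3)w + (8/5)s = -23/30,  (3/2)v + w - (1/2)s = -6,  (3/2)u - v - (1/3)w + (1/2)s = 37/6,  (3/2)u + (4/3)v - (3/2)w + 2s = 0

Row-reduce the augmented matrix:
R1 ← R1 / (-2/3).
R3 ← R3 − 3/2·R1.
R4 ← R4 − 3/2·R1.
R2 ← R2 / (3/2).
R1 ← R1 − 3/4·R2.
R3 ← R3 + 17/8·R2.
R4 ← R4 − 5/24·R2.
R3 ← R3 / (1/3).
R2 ← R2 − 2/3·R3.
R4 ← R4 + 43/18·R3.
R4 ← R4 / (21583/720).
R1 ← R1 + 43/20·R4.
R2 ← R2 + 427/60·R4.
R3 ← R3 − 407/40·R4.
Reading off the reduced rows gives u = 2, v = -3, w = -2, s = -1.

u = 2, v = -3, w = -2, s = -1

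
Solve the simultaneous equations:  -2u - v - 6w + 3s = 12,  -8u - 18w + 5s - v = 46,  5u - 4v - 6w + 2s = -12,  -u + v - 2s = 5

infinitely many solutions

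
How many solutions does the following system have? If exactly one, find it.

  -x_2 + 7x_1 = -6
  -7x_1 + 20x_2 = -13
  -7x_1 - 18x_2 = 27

no solution

Row-reduce:
R1 ← R1 / (7).
R2 ← R2 + 7·R1.
R3 ← R3 + 7·R1.
R2 ← R2 / (19).
R1 ← R1 + 1/7·R2.
R3 ← R3 + 19·R2.
Row 3 reduces to 0 = 2, a contradiction. The system is inconsistent.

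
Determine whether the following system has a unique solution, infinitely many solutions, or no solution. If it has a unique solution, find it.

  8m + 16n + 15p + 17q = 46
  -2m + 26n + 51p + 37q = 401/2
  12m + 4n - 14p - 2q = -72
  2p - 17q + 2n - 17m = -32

no solution

Row-reduce:
R1 ← R1 / (8).
R2 ← R2 + 2·R1.
R3 ← R3 − 12·R1.
R4 ← R4 + 17·R1.
R2 ← R2 / (30).
R1 ← R1 − 2·R2.
R3 ← R3 + 20·R2.
R4 ← R4 − 36·R2.
Swap R3 and R4.
R3 ← R3 / (-1273/40).
R1 ← R1 + 71/40·R3.
R2 ← R2 − 73/40·R3.
Row 4 reduces to 0 = 1/3, a contradiction. The system is inconsistent.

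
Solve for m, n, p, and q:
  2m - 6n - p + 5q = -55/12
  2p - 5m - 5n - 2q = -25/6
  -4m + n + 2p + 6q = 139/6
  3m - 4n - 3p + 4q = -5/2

Row-reduce the augmented matrix:
R1 ← R1 / (2).
R2 ← R2 + 5·R1.
R3 ← R3 + 4·R1.
R4 ← R4 − 3·R1.
R2 ← R2 / (-20).
R1 ← R1 + 3·R2.
R3 ← R3 + 11·R2.
R4 ← R4 − 5·R2.
R3 ← R3 / (11/40).
R1 ← R1 + 17/40·R3.
R2 ← R2 − 1/40·R3.
R4 ← R4 + 13/8·R3.
R4 ← R4 / (655/11).
R1 ← R1 − 184/11·R4.
R2 ← R2 + 16/11·R4.
R3 ← R3 − 409/11·R4.
Reading off the reduced rows gives m = -8/3, n = 2, p = -3/2, q = 9/4.

m = -8/3, n = 2, p = -3/2, q = 9/4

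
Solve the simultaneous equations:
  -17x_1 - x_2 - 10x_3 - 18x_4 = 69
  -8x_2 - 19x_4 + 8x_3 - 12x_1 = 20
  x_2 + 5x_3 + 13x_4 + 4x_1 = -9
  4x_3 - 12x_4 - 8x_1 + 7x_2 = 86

Row-reduce the augmented matrix:
R1 ← R1 / (-17).
R2 ← R2 + 12·R1.
R3 ← R3 − 4·R1.
R4 ← R4 + 8·R1.
R2 ← R2 / (-124/17).
R1 ← R1 − 1/17·R2.
R3 ← R3 − 13/17·R2.
R4 ← R4 − 127/17·R2.
R3 ← R3 / (131/31).
R1 ← R1 − 22/31·R3.
R2 ← R2 + 64/31·R3.
R4 ← R4 − 748/31·R3.
R4 ← R4 / (-29477/524).
R1 ← R1 + 185/524·R4.
R2 ← R2 − 2527/524·R4.
R3 ← R3 − 1005/524·R4.
Reading off the reduced rows gives x_1 = -5, x_2 = 6, x_3 = 1, x_4 = 0.

x_1 = -5, x_2 = 6, x_3 = 1, x_4 = 0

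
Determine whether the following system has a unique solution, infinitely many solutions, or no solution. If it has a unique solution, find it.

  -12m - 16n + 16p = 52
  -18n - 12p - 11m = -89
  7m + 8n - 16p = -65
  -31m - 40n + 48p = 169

Row-reduce the augmented matrix:
R1 ← R1 / (-12).
R2 ← R2 + 11·R1.
R3 ← R3 − 7·R1.
R4 ← R4 + 31·R1.
R2 ← R2 / (-10/3).
R1 ← R1 − 4/3·R2.
R3 ← R3 + 4/3·R2.
R4 ← R4 − 4/3·R2.
R3 ← R3 / (4).
R1 ← R1 + 12·R3.
R2 ← R2 − 8·R3.
R4 ← R4 + 4·R3.
R4 reduces to 0 = 0, so the extra equation is consistent.
Reading off the reduced rows gives m = 1, n = 1, p = 5.

m = 1, n = 1, p = 5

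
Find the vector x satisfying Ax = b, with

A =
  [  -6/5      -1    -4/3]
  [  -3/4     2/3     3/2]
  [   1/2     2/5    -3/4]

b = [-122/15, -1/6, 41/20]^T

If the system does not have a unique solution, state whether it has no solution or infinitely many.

x_1 = 4, x_2 = 2, x_3 = 1

Row-reduce the augmented matrix:
R1 ← R1 / (-6/5).
R2 ← R2 + 3/4·R1.
R3 ← R3 − 1/2·R1.
R2 ← R2 / (31/24).
R1 ← R1 − 5/6·R2.
R3 ← R3 + 1/60·R2.
R3 ← R3 / (-7117/5580).
R1 ← R1 + 110/279·R3.
R2 ← R2 − 56/31·R3.
Reading off the reduced rows gives x_1 = 4, x_2 = 2, x_3 = 1.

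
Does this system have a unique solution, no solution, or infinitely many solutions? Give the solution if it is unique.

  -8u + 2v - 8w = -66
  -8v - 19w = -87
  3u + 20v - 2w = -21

u = 3, v = -1, w = 5

Row-reduce the augmented matrix:
R1 ← R1 / (-8).
R3 ← R3 − 3·R1.
R2 ← R2 / (-8).
R1 ← R1 + 1/4·R2.
R3 ← R3 − 83/4·R2.
R3 ← R3 / (-1737/32).
R1 ← R1 − 51/32·R3.
R2 ← R2 − 19/8·R3.
Reading off the reduced rows gives u = 3, v = -1, w = 5.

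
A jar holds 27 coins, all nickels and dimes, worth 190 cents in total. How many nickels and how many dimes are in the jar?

nickels: 16, dimes: 11

Let n = nickels, d = dimes.
  d + n = 27
  5n + 10d = 190
Row-reduce the augmented matrix:
R2 ← R2 − 5·R1.
R2 ← R2 / (5).
R1 ← R1 − 1·R2.
Reading off the reduced rows gives n = 16, d = 11.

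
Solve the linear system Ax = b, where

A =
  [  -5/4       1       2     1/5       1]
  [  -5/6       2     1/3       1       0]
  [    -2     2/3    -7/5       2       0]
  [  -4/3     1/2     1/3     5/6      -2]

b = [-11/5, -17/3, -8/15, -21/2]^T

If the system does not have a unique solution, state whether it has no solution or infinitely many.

Row-reduce:
R1 ← R1 / (-5/4).
R2 ← R2 + 5/6·R1.
R3 ← R3 + 2·R1.
R4 ← R4 + 4/3·R1.
R2 ← R2 / (4/3).
R1 ← R1 + 4/5·R2.
R3 ← R3 + 14/15·R2.
R4 ← R4 + 17/30·R2.
R3 ← R3 / (-53/10).
R1 ← R1 + 11/5·R3.
R2 ← R2 + 3/4·R3.
R4 ← R4 + 89/40·R3.
R4 ← R4 / (451/15900).
R1 ← R1 + 2342/3975·R4.
R2 ← R2 − 173/530·R4.
R3 ← R3 + 343/795·R4.
Rank is 4 with 5 unknowns, leaving x_5 free.

infinitely many solutions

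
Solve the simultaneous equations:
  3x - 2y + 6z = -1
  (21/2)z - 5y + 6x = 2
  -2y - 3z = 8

Row-reduce:
R1 ← R1 / (3).
R2 ← R2 − 6·R1.
R2 ← R2 / (-1).
R1 ← R1 + 2/3·R2.
R3 ← R3 + 2·R2.
Rank is 2 with 3 unknowns, leaving z free.

infinitely many solutions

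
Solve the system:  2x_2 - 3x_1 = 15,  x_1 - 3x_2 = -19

x_1 = -1, x_2 = 6

From equation 2: x_1 = -19 + 3·x_2.
Substitute into equation 1 and solve: x_2 = 6.
Then x_1 = -1.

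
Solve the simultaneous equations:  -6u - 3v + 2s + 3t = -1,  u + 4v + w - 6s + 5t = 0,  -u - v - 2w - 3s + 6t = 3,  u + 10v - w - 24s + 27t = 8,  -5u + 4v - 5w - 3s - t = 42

Row-reduce:
R1 ← R1 / (-6).
R2 ← R2 − 1·R1.
R3 ← R3 + 1·R1.
R4 ← R4 − 1·R1.
R5 ← R5 + 5·R1.
R2 ← R2 / (7/2).
R1 ← R1 − 1/2·R2.
R3 ← R3 + 1/2·R2.
R4 ← R4 − 19/2·R2.
R5 ← R5 − 13/2·R2.
R3 ← R3 / (-13/7).
R1 ← R1 + 1/7·R3.
R2 ← R2 − 2/7·R3.
R4 ← R4 + 26/7·R3.
R5 ← R5 + 48/7·R3.
Swap R4 and R5.
R4 ← R4 / (275/13).
R1 ← R1 − 31/39·R4.
R2 ← R2 + 88/39·R4.
R3 ← R3 − 29/13·R4.
Row 5 reduces to 0 = 2, a contradiction. The system is inconsistent.

no solution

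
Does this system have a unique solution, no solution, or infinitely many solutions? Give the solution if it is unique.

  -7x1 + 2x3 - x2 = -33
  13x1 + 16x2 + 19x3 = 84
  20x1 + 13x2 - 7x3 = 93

x1 = 5, x2 = 0, x3 = 1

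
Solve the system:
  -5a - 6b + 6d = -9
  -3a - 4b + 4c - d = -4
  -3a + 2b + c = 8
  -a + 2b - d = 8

a = -3, b = 1, c = -3, d = -3

Row-reduce the augmented matrix:
R1 ← R1 / (-5).
R2 ← R2 + 3·R1.
R3 ← R3 + 3·R1.
R4 ← R4 + 1·R1.
R2 ← R2 / (-2/5).
R1 ← R1 − 6/5·R2.
R3 ← R3 − 28/5·R2.
R4 ← R4 − 16/5·R2.
R3 ← R3 / (57).
R1 ← R1 − 12·R3.
R2 ← R2 + 10·R3.
R4 ← R4 − 32·R3.
R4 ← R4 / (-47/57).
R1 ← R1 + 13/19·R4.
R2 ← R2 + 49/114·R4.
R3 ← R3 + 68/57·R4.
Reading off the reduced rows gives a = -3, b = 1, c = -3, d = -3.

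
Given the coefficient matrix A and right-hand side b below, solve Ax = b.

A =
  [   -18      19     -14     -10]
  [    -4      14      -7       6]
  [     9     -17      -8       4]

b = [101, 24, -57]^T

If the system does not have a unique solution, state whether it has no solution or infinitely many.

Row-reduce:
R1 ← R1 / (-18).
R2 ← R2 + 4·R1.
R3 ← R3 − 9·R1.
R2 ← R2 / (88/9).
R1 ← R1 + 19/18·R2.
R3 ← R3 + 15/2·R2.
R3 ← R3 / (-3165/176).
R1 ← R1 − 63/176·R3.
R2 ← R2 + 35/88·R3.
Rank is 3 with 4 unknowns, leaving x_4 free.

infinitely many solutions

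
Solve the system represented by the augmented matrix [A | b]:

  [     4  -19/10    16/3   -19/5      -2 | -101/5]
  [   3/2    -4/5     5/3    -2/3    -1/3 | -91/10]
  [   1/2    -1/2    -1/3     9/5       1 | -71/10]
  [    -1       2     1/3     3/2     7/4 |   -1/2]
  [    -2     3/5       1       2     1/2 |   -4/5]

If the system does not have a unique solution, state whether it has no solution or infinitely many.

infinitely many solutions

Row-reduce:
R1 ← R1 / (4).
R2 ← R2 − 3/2·R1.
R3 ← R3 − 1/2·R1.
R4 ← R4 + 1·R1.
R5 ← R5 + 2·R1.
R2 ← R2 / (-7/80).
R1 ← R1 + 19/40·R2.
R3 ← R3 + 21/80·R2.
R4 ← R4 − 61/40·R2.
R5 ← R5 + 7/20·R2.
Swap R3 and R4.
R3 ← R3 / (-29/7).
R1 ← R1 − 22/7·R3.
R2 ← R2 − 80/21·R3.
R5 ← R5 − 5·R3.
Swap R4 and R5.
R4 ← R4 / (11903/870).
R1 ← R1 − 2339/435·R4.
R2 ← R2 − 1042/261·R4.
R3 ← R3 + 2891/870·R4.
Rank is 4 with 5 unknowns, leaving x_5 free.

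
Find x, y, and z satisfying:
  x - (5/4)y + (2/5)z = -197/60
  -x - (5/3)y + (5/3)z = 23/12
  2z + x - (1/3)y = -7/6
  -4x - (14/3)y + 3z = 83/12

Row-reduce the augmented matrix:
R2 ← R2 + 1·R1.
R3 ← R3 − 1·R1.
R4 ← R4 + 4·R1.
R2 ← R2 / (-35/12).
R1 ← R1 + 5/4·R2.
R3 ← R3 − 11/12·R2.
R4 ← R4 + 29/3·R2.
R3 ← R3 / (1181/525).
R1 ← R1 + 17/35·R3.
R2 ← R2 + 124/175·R3.
R4 ← R4 + 1181/525·R3.
R4 reduces to 0 = 0, so the extra equation is consistent.
Reading off the reduced rows gives x = -7/3, y = 1, z = 3/4.

x = -7/3, y = 1, z = 3/4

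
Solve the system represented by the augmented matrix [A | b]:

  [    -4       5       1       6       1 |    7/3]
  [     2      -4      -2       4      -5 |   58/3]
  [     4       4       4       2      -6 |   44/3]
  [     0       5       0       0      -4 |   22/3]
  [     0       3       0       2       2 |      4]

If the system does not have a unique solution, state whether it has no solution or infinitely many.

x_1 = 5/2, x_2 = 2/3, x_3 = -2, x_4 = 2, x_5 = -1

Row-reduce the augmented matrix:
R1 ← R1 / (-4).
R2 ← R2 − 2·R1.
R3 ← R3 − 4·R1.
R2 ← R2 / (-3/2).
R1 ← R1 + 5/4·R2.
R3 ← R3 − 9·R2.
R4 ← R4 − 5·R2.
R5 ← R5 − 3·R2.
R3 ← R3 / (-4).
R1 ← R1 − 1·R3.
R2 ← R2 − 1·R3.
R4 ← R4 + 5·R3.
R5 ← R5 + 3·R3.
R4 ← R4 / (-235/6).
R1 ← R1 − 31/6·R4.
R2 ← R2 − 47/6·R4.
R3 ← R3 + 25/2·R4.
R5 ← R5 + 43/2·R4.
R5 ← R5 / (1286/235).
R1 ← R1 + 813/470·R5.
R2 ← R2 + 4/5·R5.
R3 ← R3 − 61/47·R5.
R4 ← R4 + 126/235·R5.
Reading off the reduced rows gives x_1 = 5/2, x_2 = 2/3, x_3 = -2, x_4 = 2, x_5 = -1.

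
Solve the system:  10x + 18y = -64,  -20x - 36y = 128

infinitely many solutions

Row-reduce:
R1 ← R1 / (10).
R2 ← R2 + 20·R1.
Rank is 1 with 2 unknowns, leaving y free.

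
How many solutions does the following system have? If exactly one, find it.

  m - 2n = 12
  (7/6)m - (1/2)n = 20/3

From equation 1: m = 12 + 2·n.
Substitute into equation 2 and solve: n = -4.
Then m = 4.

m = 4, n = -4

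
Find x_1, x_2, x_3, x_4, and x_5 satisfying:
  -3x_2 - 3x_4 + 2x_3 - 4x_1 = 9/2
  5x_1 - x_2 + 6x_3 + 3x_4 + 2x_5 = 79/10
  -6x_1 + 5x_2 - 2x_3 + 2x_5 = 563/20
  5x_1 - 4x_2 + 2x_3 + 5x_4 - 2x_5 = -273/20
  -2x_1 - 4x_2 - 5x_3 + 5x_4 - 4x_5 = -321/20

Row-reduce the augmented matrix:
R1 ← R1 / (-4).
R2 ← R2 − 5·R1.
R3 ← R3 + 6·R1.
R4 ← R4 − 5·R1.
R5 ← R5 + 2·R1.
R2 ← R2 / (-19/4).
R1 ← R1 − 3/4·R2.
R3 ← R3 − 19/2·R2.
R4 ← R4 + 31/4·R2.
R5 ← R5 + 5/2·R2.
R3 ← R3 / (12).
R1 ← R1 − 16/19·R3.
R2 ← R2 + 34/19·R3.
R4 ← R4 + 178/19·R3.
R5 ← R5 + 199/19·R3.
R4 ← R4 / (183/38).
R1 ← R1 − 8/19·R4.
R2 ← R2 − 23/38·R4.
R3 ← R3 − 1/4·R4.
R5 ← R5 − 723/76·R4.
R5 ← R5 / (81/61).
R1 ← R1 + 10/183·R5.
R2 ← R2 − 100/183·R5.
R3 ← R3 − 97/183·R5.
R4 ← R4 + 22/183·R5.
Reading off the reduced rows gives x_1 = -3, x_2 = 11/4, x_3 = 3, x_4 = 7/4, x_5 = 6/5.

x_1 = -3, x_2 = 11/4, x_3 = 3, x_4 = 7/4, x_5 = 6/5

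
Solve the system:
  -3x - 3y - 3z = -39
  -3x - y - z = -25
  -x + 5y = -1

x = 6, y = 1, z = 6

Row-reduce the augmented matrix:
R1 ← R1 / (-3).
R2 ← R2 + 3·R1.
R3 ← R3 + 1·R1.
R2 ← R2 / (2).
R1 ← R1 − 1·R2.
R3 ← R3 − 6·R2.
R3 ← R3 / (-5).
R2 ← R2 − 1·R3.
Reading off the reduced rows gives x = 6, y = 1, z = 6.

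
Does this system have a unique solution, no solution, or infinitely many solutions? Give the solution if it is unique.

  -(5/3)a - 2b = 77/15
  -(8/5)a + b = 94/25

From equation 2: b = 94/25 + 8/5·a.
Substitute into equation 1 and solve: a = -13/5.
Then b = -2/5.

a = -13/5, b = -2/5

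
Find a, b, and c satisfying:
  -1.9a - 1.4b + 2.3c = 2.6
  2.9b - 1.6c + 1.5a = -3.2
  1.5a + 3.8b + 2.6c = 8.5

a = 3, b = -1, c = 3

Row-reduce the augmented matrix:
R1 ← R1 / (-19/10).
R2 ← R2 − 3/2·R1.
R3 ← R3 − 3/2·R1.
R2 ← R2 / (341/190).
R1 ← R1 − 14/19·R2.
R3 ← R3 − 256/95·R2.
R3 ← R3 / (13953/3410).
R1 ← R1 + 443/341·R3.
R2 ← R2 − 41/341·R3.
Reading off the reduced rows gives a = 3, b = -1, c = 3.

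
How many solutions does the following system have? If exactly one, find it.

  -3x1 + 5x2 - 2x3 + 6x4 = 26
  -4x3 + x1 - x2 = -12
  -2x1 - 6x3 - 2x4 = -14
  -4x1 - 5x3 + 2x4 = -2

x1 = -1, x2 = 3, x3 = 2, x4 = 2

Row-reduce the augmented matrix:
R1 ← R1 / (-3).
R2 ← R2 − 1·R1.
R3 ← R3 + 2·R1.
R4 ← R4 + 4·R1.
R2 ← R2 / (2/3).
R1 ← R1 + 5/3·R2.
R3 ← R3 + 10/3·R2.
R4 ← R4 + 20/3·R2.
R3 ← R3 / (-28).
R1 ← R1 + 11·R3.
R2 ← R2 + 7·R3.
R4 ← R4 + 49·R3.
R4 ← R4 / (7).
R1 ← R1 − 10/7·R4.
R2 ← R2 − 2·R4.
R3 ← R3 + 1/7·R4.
Reading off the reduced rows gives x1 = -1, x2 = 3, x3 = 2, x4 = 2.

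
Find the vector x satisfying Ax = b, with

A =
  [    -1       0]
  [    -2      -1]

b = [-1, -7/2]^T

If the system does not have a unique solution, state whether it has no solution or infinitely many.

x_1 = 1, x_2 = 3/2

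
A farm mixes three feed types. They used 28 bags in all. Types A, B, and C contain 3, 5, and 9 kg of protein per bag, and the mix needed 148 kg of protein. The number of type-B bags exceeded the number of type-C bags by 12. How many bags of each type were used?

type-A bags: 6, type-B bags: 17, type-C bags: 5

Let a = type-A bags, b = type-B bags, c = type-C bags.
  a + b + c = 28
  3a + 5b + 9c = 148
  b - c = 12
Row-reduce the augmented matrix:
R2 ← R2 − 3·R1.
R2 ← R2 / (2).
R1 ← R1 − 1·R2.
R3 ← R3 − 1·R2.
R3 ← R3 / (-4).
R1 ← R1 + 2·R3.
R2 ← R2 − 3·R3.
Reading off the reduced rows gives a = 6, b = 17, c = 5.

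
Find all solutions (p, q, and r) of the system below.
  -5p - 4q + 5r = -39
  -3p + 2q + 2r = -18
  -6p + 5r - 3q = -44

Row-reduce the augmented matrix:
R1 ← R1 / (-5).
R2 ← R2 + 3·R1.
R3 ← R3 + 6·R1.
R2 ← R2 / (22/5).
R1 ← R1 − 4/5·R2.
R3 ← R3 − 9/5·R2.
R3 ← R3 / (-13/22).
R1 ← R1 + 9/11·R3.
R2 ← R2 + 5/22·R3.
Reading off the reduced rows gives p = 6, q = 1, r = -1.

p = 6, q = 1, r = -1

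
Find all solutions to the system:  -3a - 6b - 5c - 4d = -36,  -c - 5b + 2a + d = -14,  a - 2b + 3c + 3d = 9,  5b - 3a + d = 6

a = 1, b = 2, c = 5, d = -1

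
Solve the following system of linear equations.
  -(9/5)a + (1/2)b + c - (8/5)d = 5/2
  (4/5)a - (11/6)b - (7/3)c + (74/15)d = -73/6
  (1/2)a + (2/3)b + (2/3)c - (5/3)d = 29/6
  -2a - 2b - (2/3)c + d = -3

infinitely many solutions

Row-reduce:
R1 ← R1 / (-9/5).
R2 ← R2 − 4/5·R1.
R3 ← R3 − 1/2·R1.
R4 ← R4 + 2·R1.
R2 ← R2 / (-29/18).
R1 ← R1 + 5/18·R2.
R3 ← R3 − 29/36·R2.
R4 ← R4 + 23/9·R2.
Swap R3 and R4.
R3 ← R3 / (106/87).
R1 ← R1 + 20/87·R3.
R2 ← R2 − 34/29·R3.
Rank is 3 with 4 unknowns, leaving d free.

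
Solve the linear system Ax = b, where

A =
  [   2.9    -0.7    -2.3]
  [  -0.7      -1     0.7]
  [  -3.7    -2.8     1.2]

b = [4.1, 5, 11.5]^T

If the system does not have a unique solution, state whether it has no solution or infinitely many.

x_1 = 1, x_2 = -5, x_3 = 1

Row-reduce the augmented matrix:
R1 ← R1 / (29/10).
R2 ← R2 + 7/10·R1.
R3 ← R3 + 37/10·R1.
R2 ← R2 / (-339/290).
R1 ← R1 + 7/29·R2.
R3 ← R3 + 1071/290·R2.
R3 ← R3 / (-2477/1130).
R1 ← R1 + 93/113·R3.
R2 ← R2 + 14/113·R3.
Reading off the reduced rows gives x_1 = 1, x_2 = -5, x_3 = 1.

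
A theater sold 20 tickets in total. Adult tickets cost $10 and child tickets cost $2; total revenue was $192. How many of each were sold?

adult tickets: 19, child tickets: 1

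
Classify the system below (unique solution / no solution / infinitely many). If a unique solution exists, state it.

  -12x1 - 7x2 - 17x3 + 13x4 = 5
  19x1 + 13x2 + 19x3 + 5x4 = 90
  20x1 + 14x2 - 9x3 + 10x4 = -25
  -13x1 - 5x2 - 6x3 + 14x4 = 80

x1 = -5, x2 = 5, x3 = 5, x4 = 5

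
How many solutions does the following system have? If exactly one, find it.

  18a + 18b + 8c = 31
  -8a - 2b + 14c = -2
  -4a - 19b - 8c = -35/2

a = 1, b = 1/2, c = 1/2

Row-reduce the augmented matrix:
R1 ← R1 / (18).
R2 ← R2 + 8·R1.
R3 ← R3 + 4·R1.
R2 ← R2 / (6).
R1 ← R1 − 1·R2.
R3 ← R3 + 15·R2.
R3 ← R3 / (113/3).
R1 ← R1 + 67/27·R3.
R2 ← R2 − 79/27·R3.
Reading off the reduced rows gives a = 1, b = 1/2, c = 1/2.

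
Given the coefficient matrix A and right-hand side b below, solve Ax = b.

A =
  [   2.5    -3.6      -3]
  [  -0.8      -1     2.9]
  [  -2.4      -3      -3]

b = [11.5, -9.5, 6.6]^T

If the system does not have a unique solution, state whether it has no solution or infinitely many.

x_1 = 1, x_2 = 0, x_3 = -3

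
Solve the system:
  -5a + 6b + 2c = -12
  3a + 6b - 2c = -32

Row-reduce:
R1 ← R1 / (-5).
R2 ← R2 − 3·R1.
R2 ← R2 / (48/5).
R1 ← R1 + 6/5·R2.
Rank is 2 with 3 unknowns, leaving c free.

infinitely many solutions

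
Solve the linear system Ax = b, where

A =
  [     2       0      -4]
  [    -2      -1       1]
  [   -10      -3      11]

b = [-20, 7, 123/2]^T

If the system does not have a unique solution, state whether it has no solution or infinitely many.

Row-reduce:
R1 ← R1 / (2).
R2 ← R2 + 2·R1.
R3 ← R3 + 10·R1.
R2 ← R2 / (-1).
R3 ← R3 + 3·R2.
Row 3 reduces to 0 = 1/2, a contradiction. The system is inconsistent.

no solution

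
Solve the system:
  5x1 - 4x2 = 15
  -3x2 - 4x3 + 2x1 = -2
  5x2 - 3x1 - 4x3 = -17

Row-reduce the augmented matrix:
R1 ← R1 / (5).
R2 ← R2 − 2·R1.
R3 ← R3 + 3·R1.
R2 ← R2 / (-7/5).
R1 ← R1 + 4/5·R2.
R3 ← R3 − 13/5·R2.
R3 ← R3 / (-80/7).
R1 ← R1 − 16/7·R3.
R2 ← R2 − 20/7·R3.
Reading off the reduced rows gives x1 = 3, x2 = 0, x3 = 2.

x1 = 3, x2 = 0, x3 = 2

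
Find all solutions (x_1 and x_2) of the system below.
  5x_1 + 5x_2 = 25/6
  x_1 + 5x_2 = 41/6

From equation 2: x_1 = 41/6 − 5·x_2.
Substitute into equation 1 and solve: x_2 = 3/2.
Then x_1 = -2/3.

x_1 = -2/3, x_2 = 3/2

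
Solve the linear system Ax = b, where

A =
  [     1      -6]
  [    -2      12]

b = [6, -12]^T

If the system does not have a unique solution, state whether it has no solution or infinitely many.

infinitely many solutions

Row-reduce:
R2 ← R2 + 2·R1.
Rank is 1 with 2 unknowns, leaving x_2 free.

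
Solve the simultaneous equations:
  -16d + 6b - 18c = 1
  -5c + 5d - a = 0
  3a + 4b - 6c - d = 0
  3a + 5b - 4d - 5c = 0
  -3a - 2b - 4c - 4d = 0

no solution

Row-reduce:
Swap R1 and R2.
R1 ← R1 / (-1).
R3 ← R3 − 3·R1.
R4 ← R4 − 3·R1.
R5 ← R5 + 3·R1.
R2 ← R2 / (6).
R3 ← R3 − 4·R2.
R4 ← R4 − 5·R2.
R5 ← R5 + 2·R2.
R3 ← R3 / (-9).
R1 ← R1 − 5·R3.
R2 ← R2 + 3·R3.
R4 ← R4 + 5·R3.
R5 ← R5 − 5·R3.
R4 ← R4 / (287/27).
R1 ← R1 − 235/27·R4.
R2 ← R2 + 98/9·R4.
R3 ← R3 + 74/27·R4.
R5 ← R5 + 287/27·R4.
Row 5 reduces to 0 = -1/2, a contradiction. The system is inconsistent.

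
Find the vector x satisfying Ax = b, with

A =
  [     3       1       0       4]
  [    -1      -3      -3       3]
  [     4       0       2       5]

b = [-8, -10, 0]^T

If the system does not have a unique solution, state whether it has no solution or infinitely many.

Row-reduce:
R1 ← R1 / (3).
R2 ← R2 + 1·R1.
R3 ← R3 − 4·R1.
R2 ← R2 / (-8/3).
R1 ← R1 − 1/3·R2.
R3 ← R3 + 4/3·R2.
R3 ← R3 / (7/2).
R1 ← R1 + 3/8·R3.
R2 ← R2 − 9/8·R3.
Rank is 3 with 4 unknowns, leaving x_4 free.

infinitely many solutions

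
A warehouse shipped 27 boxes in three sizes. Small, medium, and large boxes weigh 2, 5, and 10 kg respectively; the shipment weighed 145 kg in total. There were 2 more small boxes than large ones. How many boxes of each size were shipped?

Let s = small boxes, m = medium boxes, l = large boxes.
  s + m + l = 27
  2s + 5m + 10l = 145
  s - l = 2
Row-reduce the augmented matrix:
R2 ← R2 − 2·R1.
R3 ← R3 − 1·R1.
R2 ← R2 / (3).
R1 ← R1 − 1·R2.
R3 ← R3 + 1·R2.
R3 ← R3 / (2/3).
R1 ← R1 + 5/3·R3.
R2 ← R2 − 8/3·R3.
Reading off the reduced rows gives s = 10, m = 9, l = 8.

small boxes: 10, medium boxes: 9, large boxes: 8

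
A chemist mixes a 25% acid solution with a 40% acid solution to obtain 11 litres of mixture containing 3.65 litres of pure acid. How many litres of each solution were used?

litres of solution A: 5, litres of solution B: 6

Let a = litres of solution A, b = litres of solution B.
  a + b = 11
  (2/5)b + (1/4)a = 73/20
Row-reduce the augmented matrix:
R2 ← R2 − 1/4·R1.
R2 ← R2 / (3/20).
R1 ← R1 − 1·R2.
Reading off the reduced rows gives a = 5, b = 6.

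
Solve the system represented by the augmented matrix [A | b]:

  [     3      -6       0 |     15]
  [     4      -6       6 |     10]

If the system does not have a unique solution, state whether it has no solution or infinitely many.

infinitely many solutions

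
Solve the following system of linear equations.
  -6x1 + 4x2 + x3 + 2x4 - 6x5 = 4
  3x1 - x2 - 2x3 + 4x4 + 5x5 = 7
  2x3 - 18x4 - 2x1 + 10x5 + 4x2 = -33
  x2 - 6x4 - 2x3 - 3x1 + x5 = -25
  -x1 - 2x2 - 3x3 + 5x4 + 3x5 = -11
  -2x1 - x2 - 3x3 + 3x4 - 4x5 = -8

Row-reduce:
R1 ← R1 / (-6).
R2 ← R2 − 3·R1.
R3 ← R3 + 2·R1.
R4 ← R4 + 3·R1.
R5 ← R5 + 1·R1.
R6 ← R6 + 2·R1.
R1 ← R1 + 2/3·R2.
R3 ← R3 − 8/3·R2.
R4 ← R4 + 1·R2.
R5 ← R5 + 8/3·R2.
R6 ← R6 + 7/3·R2.
R3 ← R3 / (17/3).
R1 ← R1 + 7/6·R3.
R2 ← R2 + 3/2·R3.
R4 ← R4 + 4·R3.
R5 ← R5 + 43/6·R3.
R6 ← R6 + 41/6·R3.
R4 ← R4 / (-418/17).
R1 ← R1 + 61/17·R4.
R2 ← R2 + 59/17·R4.
R3 ← R3 + 96/17·R4.
R5 ← R5 + 382/17·R4.
R6 ← R6 + 418/17·R4.
R5 ← R5 / (1668/209).
R1 ← R1 − 448/209·R5.
R2 ← R2 − 471/209·R5.
R3 ← R3 + 268/209·R5.
R4 ← R4 + 91/209·R5.
Row 6 reduces to 0 = 1/2, a contradiction. The system is inconsistent.

no solution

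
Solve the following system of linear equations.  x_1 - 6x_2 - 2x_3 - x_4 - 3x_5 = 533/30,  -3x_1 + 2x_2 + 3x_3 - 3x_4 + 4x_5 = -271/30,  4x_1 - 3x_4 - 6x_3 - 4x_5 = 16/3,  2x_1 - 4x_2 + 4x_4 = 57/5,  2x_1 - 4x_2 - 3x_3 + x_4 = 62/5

x_1 = 1/2, x_2 = -13/5, x_3 = -1/3, x_4 = 0, x_5 = -1/3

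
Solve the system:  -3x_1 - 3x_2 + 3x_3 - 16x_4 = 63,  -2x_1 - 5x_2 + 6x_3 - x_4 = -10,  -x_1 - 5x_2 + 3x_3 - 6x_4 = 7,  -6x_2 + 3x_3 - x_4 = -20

Row-reduce:
R1 ← R1 / (-3).
R2 ← R2 + 2·R1.
R3 ← R3 + 1·R1.
R2 ← R2 / (-3).
R1 ← R1 − 1·R2.
R3 ← R3 + 4·R2.
R4 ← R4 + 6·R2.
R3 ← R3 / (-10/3).
R1 ← R1 − 1/3·R3.
R2 ← R2 + 4/3·R3.
R4 ← R4 + 5·R3.
Row 4 reduces to 0 = 1, a contradiction. The system is inconsistent.

no solution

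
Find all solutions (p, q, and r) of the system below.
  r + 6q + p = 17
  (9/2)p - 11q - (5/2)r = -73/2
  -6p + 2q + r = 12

no solution

Row-reduce:
R2 ← R2 − 9/2·R1.
R3 ← R3 + 6·R1.
R2 ← R2 / (-38).
R1 ← R1 − 6·R2.
R3 ← R3 − 38·R2.
Row 3 reduces to 0 = 1, a contradiction. The system is inconsistent.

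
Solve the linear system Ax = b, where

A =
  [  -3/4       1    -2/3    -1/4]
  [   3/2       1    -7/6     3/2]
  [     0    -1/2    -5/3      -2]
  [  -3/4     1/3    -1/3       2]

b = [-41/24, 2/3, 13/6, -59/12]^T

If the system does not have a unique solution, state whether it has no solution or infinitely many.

x_1 = 7/3, x_2 = 0, x_3 = 1/2, x_4 = -3/2

Row-reduce the augmented matrix:
R1 ← R1 / (-3/4).
R2 ← R2 − 3/2·R1.
R4 ← R4 + 3/4·R1.
R2 ← R2 / (3).
R1 ← R1 + 4/3·R2.
R3 ← R3 + 1/2·R2.
R4 ← R4 + 2/3·R2.
R3 ← R3 / (-25/12).
R1 ← R1 + 2/9·R3.
R2 ← R2 + 5/6·R3.
R4 ← R4 + 2/9·R3.
R4 ← R4 / (2401/900).
R1 ← R1 − 73/75·R4.
R2 ← R2 − 16/15·R4.
R3 ← R3 − 22/25·R4.
Reading off the reduced rows gives x_1 = 7/3, x_2 = 0, x_3 = 1/2, x_4 = -3/2.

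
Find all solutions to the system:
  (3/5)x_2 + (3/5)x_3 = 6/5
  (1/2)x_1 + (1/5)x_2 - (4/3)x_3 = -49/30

infinitely many solutions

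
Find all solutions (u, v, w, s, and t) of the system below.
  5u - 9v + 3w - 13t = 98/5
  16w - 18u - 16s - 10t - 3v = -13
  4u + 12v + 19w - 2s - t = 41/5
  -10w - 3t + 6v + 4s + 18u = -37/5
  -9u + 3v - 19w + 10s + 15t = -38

u = 2, v = -3, w = 2, s = 0, t = 9/5

Row-reduce the augmented matrix:
R1 ← R1 / (5).
R2 ← R2 + 18·R1.
R3 ← R3 − 4·R1.
R4 ← R4 − 18·R1.
R5 ← R5 + 9·R1.
R2 ← R2 / (-177/5).
R1 ← R1 + 9/5·R2.
R3 ← R3 − 96/5·R2.
R4 ← R4 − 192/5·R2.
R5 ← R5 + 66/5·R2.
R3 ← R3 / (1837/59).
R1 ← R1 + 45/59·R3.
R2 ← R2 + 134/177·R3.
R4 ← R4 − 488/59·R3.
R5 ← R5 + 1392/59·R3.
R4 ← R4 / (-19324/1837).
R1 ← R1 − 1014/1837·R4.
R2 ← R2 − 1060/5511·R4.
R3 ← R3 + 630/1837·R4.
R5 ← R5 − 14466/1837·R4.
R5 ← R5 / (-120965/9662).
R1 ← R1 + 8431/9662·R5.
R2 ← R2 − 12497/14493·R5.
R3 ← R3 + 2823/9662·R5.
R4 ← R4 − 22277/19324·R5.
Reading off the reduced rows gives u = 2, v = -3, w = 2, s = 0, t = 9/5.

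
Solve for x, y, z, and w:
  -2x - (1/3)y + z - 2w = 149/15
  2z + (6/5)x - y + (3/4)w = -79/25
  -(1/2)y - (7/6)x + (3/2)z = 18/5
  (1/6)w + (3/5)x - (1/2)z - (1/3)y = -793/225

x = -9/5, y = 3, z = 2, w = -8/3

Row-reduce the augmented matrix:
R1 ← R1 / (-2).
R2 ← R2 − 6/5·R1.
R3 ← R3 + 7/6·R1.
R4 ← R4 − 3/5·R1.
R2 ← R2 / (-6/5).
R1 ← R1 − 1/6·R2.
R3 ← R3 + 11/36·R2.
R4 ← R4 + 13/30·R2.
R3 ← R3 / (55/216).
R1 ← R1 + 5/36·R3.
R2 ← R2 + 13/6·R3.
R4 ← R4 + 41/36·R3.
R4 ← R4 / (7207/1320).
R1 ← R1 − 18/11·R4.
R2 ← R2 − 2481/220·R4.
R3 ← R3 − 1107/220·R4.
Reading off the reduced rows gives x = -9/5, y = 3, z = 2, w = -8/3.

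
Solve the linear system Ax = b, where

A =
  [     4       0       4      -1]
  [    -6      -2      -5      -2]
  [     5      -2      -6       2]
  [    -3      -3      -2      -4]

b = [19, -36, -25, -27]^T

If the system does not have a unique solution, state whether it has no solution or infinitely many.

x_1 = 1, x_2 = 4, x_3 = 4, x_4 = 1

Row-reduce the augmented matrix:
R1 ← R1 / (4).
R2 ← R2 + 6·R1.
R3 ← R3 − 5·R1.
R4 ← R4 + 3·R1.
R2 ← R2 / (-2).
R3 ← R3 + 2·R2.
R4 ← R4 + 3·R2.
R3 ← R3 / (-12).
R1 ← R1 − 1·R3.
R2 ← R2 + 1/2·R3.
R4 ← R4 + 1/2·R3.
R4 ← R4 / (7/32).
R1 ← R1 − 5/16·R4.
R2 ← R2 − 47/32·R4.
R3 ← R3 + 9/16·R4.
Reading off the reduced rows gives x_1 = 1, x_2 = 4, x_3 = 4, x_4 = 1.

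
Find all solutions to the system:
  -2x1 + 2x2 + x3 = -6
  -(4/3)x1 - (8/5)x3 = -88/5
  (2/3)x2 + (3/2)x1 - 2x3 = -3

Row-reduce the augmented matrix:
R1 ← R1 / (-2).
R2 ← R2 + 4/3·R1.
R3 ← R3 − 3/2·R1.
R2 ← R2 / (-4/3).
R1 ← R1 + 1·R2.
R3 ← R3 − 13/6·R2.
R3 ← R3 / (-74/15).
R1 ← R1 − 6/5·R3.
R2 ← R2 − 17/10·R3.
Reading off the reduced rows gives x1 = 6, x2 = 0, x3 = 6.

x1 = 6, x2 = 0, x3 = 6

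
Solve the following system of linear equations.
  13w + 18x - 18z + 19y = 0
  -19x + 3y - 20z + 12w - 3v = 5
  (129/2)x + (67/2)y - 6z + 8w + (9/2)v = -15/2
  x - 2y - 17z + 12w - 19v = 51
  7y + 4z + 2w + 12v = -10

infinitely many solutions

Row-reduce:
R1 ← R1 / (18).
R2 ← R2 + 19·R1.
R3 ← R3 − 129/2·R1.
R4 ← R4 − 1·R1.
R2 ← R2 / (415/18).
R1 ← R1 − 19/18·R2.
R3 ← R3 + 415/12·R2.
R4 ← R4 + 55/18·R2.
R5 ← R5 − 7·R2.
Swap R3 and R4.
R3 ← R3 / (-1757/83).
R1 ← R1 − 326/415·R3.
R2 ← R2 + 702/415·R3.
R5 ← R5 − 6574/415·R3.
Swap R4 and R5.
R4 ← R4 / (45513/8785).
R1 ← R1 − 787/8785·R4.
R2 ← R2 + 509/8785·R4.
R3 ← R3 + 1219/1757·R4.
Rank is 4 with 5 unknowns, leaving v free.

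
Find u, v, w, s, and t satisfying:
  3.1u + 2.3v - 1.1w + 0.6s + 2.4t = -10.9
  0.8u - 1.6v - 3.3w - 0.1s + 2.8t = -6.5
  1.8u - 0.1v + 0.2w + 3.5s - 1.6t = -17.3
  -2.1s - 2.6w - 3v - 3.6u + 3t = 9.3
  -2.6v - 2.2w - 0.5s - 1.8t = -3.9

u = 1, v = -4, w = 6, s = -5, t = 2

Row-reduce the augmented matrix:
R1 ← R1 / (31/10).
R2 ← R2 − 4/5·R1.
R3 ← R3 − 9/5·R1.
R4 ← R4 + 18/5·R1.
R2 ← R2 / (-68/31).
R1 ← R1 − 23/31·R2.
R3 ← R3 + 89/62·R2.
R4 ← R4 + 51/155·R2.
R5 ← R5 + 13/5·R2.
R3 ← R3 / (45/16).
R1 ← R1 + 11/8·R3.
R2 ← R2 − 11/8·R3.
R4 ← R4 + 137/40·R3.
R5 ← R5 − 11/8·R3.
R4 ← R4 / (102359/38250).
R1 ← R1 − 6616/3825·R4.
R2 ← R2 + 5761/3825·R4.
R3 ← R3 − 4513/3825·R4.
R5 ← R5 + 557/306·R4.
R5 ← R5 / (-1111288/511795).
R1 ← R1 + 71548/102359·R5.
R2 ← R2 − 123878/102359·R5.
R3 ← R3 + 164346/102359·R5.
R4 ← R4 − 2934/102359·R5.
Reading off the reduced rows gives u = 1, v = -4, w = 6, s = -5, t = 2.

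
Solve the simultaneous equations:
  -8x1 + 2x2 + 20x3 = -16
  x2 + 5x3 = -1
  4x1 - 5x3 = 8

Row-reduce:
R1 ← R1 / (-8).
R3 ← R3 − 4·R1.
R1 ← R1 + 1/4·R2.
R3 ← R3 − 1·R2.
Row 3 reduces to 0 = 1, a contradiction. The system is inconsistent.

no solution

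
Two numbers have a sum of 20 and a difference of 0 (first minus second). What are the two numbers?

Let x = first number, y = second number.
  x + y = 20
  x - y = 0
Row-reduce the augmented matrix:
R2 ← R2 − 1·R1.
R2 ← R2 / (-2).
R1 ← R1 − 1·R2.
Reading off the reduced rows gives x = 10, y = 10.

first number: 10, second number: 10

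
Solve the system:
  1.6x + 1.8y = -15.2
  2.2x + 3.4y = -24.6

Row-reduce the augmented matrix:
R1 ← R1 / (8/5).
R2 ← R2 − 11/5·R1.
R2 ← R2 / (37/40).
R1 ← R1 − 9/8·R2.
Reading off the reduced rows gives x = -5, y = -4.

x = -5, y = -4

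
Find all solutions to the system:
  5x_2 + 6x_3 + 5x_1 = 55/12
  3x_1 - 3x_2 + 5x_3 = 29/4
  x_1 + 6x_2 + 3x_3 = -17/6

x_1 = 5/3, x_2 = -3/4, x_3 = 0

Row-reduce the augmented matrix:
R1 ← R1 / (5).
R2 ← R2 − 3·R1.
R3 ← R3 − 1·R1.
R2 ← R2 / (-6).
R1 ← R1 − 1·R2.
R3 ← R3 − 5·R2.
R3 ← R3 / (89/30).
R1 ← R1 − 43/30·R3.
R2 ← R2 + 7/30·R3.
Reading off the reduced rows gives x_1 = 5/3, x_2 = -3/4, x_3 = 0.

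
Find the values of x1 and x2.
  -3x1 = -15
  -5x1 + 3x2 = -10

Row-reduce the augmented matrix:
R1 ← R1 / (-3).
R2 ← R2 + 5·R1.
R2 ← R2 / (3).
Reading off the reduced rows gives x1 = 5, x2 = 5.

x1 = 5, x2 = 5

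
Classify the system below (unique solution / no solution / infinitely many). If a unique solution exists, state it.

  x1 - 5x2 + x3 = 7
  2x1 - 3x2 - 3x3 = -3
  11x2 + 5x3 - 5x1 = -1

infinitely many solutions

Row-reduce:
R2 ← R2 − 2·R1.
R3 ← R3 + 5·R1.
R2 ← R2 / (7).
R1 ← R1 + 5·R2.
R3 ← R3 + 14·R2.
Rank is 2 with 3 unknowns, leaving x3 free.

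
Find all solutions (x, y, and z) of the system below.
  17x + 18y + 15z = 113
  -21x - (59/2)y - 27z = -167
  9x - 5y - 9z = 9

no solution

Row-reduce:
R1 ← R1 / (17).
R2 ← R2 + 21·R1.
R3 ← R3 − 9·R1.
R2 ← R2 / (-247/34).
R1 ← R1 − 18/17·R2.
R3 ← R3 + 247/17·R2.
Row 3 reduces to 0 = 4, a contradiction. The system is inconsistent.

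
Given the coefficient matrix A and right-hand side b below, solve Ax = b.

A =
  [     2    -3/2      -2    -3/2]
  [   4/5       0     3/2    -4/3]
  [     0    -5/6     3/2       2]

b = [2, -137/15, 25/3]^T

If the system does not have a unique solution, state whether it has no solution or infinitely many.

Row-reduce:
R1 ← R1 / (2).
R2 ← R2 − 4/5·R1.
R2 ← R2 / (3/5).
R1 ← R1 + 3/4·R2.
R3 ← R3 + 5/6·R2.
R3 ← R3 / (169/36).
R1 ← R1 − 15/8·R3.
R2 ← R2 − 23/6·R3.
Rank is 3 with 4 unknowns, leaving x_4 free.

infinitely many solutions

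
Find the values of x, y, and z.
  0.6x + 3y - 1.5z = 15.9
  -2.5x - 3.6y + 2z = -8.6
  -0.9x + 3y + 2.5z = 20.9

Row-reduce the augmented matrix:
R1 ← R1 / (3/5).
R2 ← R2 + 5/2·R1.
R3 ← R3 + 9/10·R1.
R2 ← R2 / (89/10).
R1 ← R1 − 5·R2.
R3 ← R3 − 15/2·R2.
R3 ← R3 / (341/89).
R1 ← R1 + 10/89·R3.
R2 ← R2 + 85/178·R3.
Reading off the reduced rows gives x = -6, y = 6, z = -1.

x = -6, y = 6, z = -1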